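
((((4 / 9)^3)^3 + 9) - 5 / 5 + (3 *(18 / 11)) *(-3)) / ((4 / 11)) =-14333116301 / 774840978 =-18.50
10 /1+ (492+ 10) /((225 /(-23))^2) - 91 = -3835067 /50625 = -75.75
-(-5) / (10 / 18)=9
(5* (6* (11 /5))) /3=22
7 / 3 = 2.33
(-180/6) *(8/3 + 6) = -260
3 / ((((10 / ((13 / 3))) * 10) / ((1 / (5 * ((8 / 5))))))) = 13 / 800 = 0.02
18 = 18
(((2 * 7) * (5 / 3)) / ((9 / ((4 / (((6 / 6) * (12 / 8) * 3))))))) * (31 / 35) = 496 / 243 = 2.04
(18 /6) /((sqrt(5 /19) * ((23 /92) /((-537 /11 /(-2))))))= 3222 * sqrt(95) /55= 570.98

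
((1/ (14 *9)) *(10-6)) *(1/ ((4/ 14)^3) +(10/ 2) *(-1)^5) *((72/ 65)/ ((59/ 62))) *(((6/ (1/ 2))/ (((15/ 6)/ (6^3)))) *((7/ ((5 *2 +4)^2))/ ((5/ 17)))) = 827786304/ 4697875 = 176.20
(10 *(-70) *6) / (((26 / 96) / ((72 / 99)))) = -1612800 / 143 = -11278.32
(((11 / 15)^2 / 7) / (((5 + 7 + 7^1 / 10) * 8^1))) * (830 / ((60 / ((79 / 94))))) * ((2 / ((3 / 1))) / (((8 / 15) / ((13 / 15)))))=10314161 / 1083015360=0.01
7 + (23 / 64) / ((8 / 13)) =3883 / 512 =7.58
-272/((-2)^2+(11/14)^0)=-272/5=-54.40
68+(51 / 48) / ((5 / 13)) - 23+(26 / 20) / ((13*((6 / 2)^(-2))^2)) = 4469 / 80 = 55.86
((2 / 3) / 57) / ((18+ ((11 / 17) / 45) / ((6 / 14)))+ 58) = 510 / 3315443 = 0.00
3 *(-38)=-114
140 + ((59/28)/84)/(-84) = 27659461/197568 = 140.00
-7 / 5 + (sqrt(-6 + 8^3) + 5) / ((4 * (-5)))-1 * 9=-213 / 20-sqrt(506) / 20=-11.77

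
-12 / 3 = -4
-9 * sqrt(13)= -32.45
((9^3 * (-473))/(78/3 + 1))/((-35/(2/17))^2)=-51084/354025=-0.14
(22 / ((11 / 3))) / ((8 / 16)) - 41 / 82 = 23 / 2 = 11.50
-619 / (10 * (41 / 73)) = -45187 / 410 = -110.21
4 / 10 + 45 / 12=4.15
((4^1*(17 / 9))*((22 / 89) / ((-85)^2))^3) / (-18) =-21296 / 1266833886313640625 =-0.00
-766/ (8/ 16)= -1532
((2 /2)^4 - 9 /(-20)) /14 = 29 /280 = 0.10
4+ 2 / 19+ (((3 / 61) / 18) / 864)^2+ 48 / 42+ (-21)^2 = 5934958636363909 / 13299683217408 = 446.25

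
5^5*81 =253125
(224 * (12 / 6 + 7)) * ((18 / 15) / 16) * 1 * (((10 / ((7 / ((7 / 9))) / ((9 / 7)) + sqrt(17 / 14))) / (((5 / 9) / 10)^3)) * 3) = 864162432 / 223 - 8817984 * sqrt(238) / 223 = 3265135.43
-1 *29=-29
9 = 9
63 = 63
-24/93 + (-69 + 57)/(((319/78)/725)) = -725488/341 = -2127.53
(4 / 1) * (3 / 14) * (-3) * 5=-12.86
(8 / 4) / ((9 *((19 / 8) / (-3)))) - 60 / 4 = -871 / 57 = -15.28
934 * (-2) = -1868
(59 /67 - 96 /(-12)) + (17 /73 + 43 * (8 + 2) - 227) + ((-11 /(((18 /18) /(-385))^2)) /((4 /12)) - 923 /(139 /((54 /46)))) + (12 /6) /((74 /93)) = -2829821603109488 /578551499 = -4891218.17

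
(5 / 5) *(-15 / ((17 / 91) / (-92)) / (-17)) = -125580 / 289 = -434.53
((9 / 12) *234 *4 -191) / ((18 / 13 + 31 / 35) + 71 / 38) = 8835190 / 71559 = 123.47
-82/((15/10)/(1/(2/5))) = -410/3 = -136.67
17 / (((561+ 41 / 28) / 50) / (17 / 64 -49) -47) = -9279025 / 25779767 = -0.36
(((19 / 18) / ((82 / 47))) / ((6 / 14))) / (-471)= -0.00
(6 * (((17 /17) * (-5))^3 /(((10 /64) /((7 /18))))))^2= 31360000 /9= 3484444.44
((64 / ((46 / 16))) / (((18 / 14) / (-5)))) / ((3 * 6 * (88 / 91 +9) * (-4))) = 203840 / 1689741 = 0.12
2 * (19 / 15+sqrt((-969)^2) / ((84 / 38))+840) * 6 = 15355.49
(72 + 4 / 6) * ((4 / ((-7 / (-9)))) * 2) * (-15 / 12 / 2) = -3270 / 7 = -467.14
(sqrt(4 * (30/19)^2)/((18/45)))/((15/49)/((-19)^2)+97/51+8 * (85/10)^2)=712215/52315294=0.01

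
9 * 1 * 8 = 72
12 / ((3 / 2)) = 8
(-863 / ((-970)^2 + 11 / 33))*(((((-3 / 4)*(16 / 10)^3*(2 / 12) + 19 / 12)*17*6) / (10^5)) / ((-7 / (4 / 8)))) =70728891 / 987945350000000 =0.00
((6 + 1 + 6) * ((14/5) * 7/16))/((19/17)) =10829/760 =14.25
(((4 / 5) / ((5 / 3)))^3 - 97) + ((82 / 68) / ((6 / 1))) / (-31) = -9574525253 / 98812500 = -96.90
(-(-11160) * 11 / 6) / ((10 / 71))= 145266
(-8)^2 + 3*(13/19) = 1255/19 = 66.05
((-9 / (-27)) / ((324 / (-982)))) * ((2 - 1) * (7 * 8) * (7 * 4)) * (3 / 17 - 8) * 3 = 51197552 / 1377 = 37180.50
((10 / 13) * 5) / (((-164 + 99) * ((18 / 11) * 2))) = -55 / 3042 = -0.02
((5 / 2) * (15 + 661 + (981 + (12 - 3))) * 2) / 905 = 1666 / 181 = 9.20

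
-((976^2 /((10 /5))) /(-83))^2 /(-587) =226850258944 /4043843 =56097.69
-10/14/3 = -5/21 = -0.24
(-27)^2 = 729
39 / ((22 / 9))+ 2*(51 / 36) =620 / 33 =18.79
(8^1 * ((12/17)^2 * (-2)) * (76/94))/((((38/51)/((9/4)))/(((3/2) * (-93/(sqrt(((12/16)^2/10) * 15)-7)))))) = -485968896/1231259-26034048 * sqrt(6)/1231259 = -446.49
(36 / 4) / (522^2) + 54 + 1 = 1665181 / 30276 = 55.00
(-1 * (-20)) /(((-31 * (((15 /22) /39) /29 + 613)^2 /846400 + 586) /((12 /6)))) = 2328969001216000 /33318065578001001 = 0.07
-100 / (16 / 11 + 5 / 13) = -14300 / 263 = -54.37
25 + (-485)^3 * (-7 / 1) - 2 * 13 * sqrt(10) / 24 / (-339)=13 * sqrt(10) / 4068 + 798588900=798588900.01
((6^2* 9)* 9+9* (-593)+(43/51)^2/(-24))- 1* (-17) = -150069145/62424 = -2404.03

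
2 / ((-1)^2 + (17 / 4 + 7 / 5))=40 / 133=0.30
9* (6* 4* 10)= 2160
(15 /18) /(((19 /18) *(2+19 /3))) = 9 /95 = 0.09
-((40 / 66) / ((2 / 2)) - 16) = 508 / 33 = 15.39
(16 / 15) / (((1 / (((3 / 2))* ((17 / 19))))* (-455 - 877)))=-34 / 31635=-0.00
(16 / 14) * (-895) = -1022.86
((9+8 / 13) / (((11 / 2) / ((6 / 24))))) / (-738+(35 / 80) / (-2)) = -2000 / 3378089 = -0.00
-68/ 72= -17/ 18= -0.94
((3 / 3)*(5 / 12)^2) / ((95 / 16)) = 5 / 171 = 0.03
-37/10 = -3.70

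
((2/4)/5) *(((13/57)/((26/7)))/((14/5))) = 1/456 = 0.00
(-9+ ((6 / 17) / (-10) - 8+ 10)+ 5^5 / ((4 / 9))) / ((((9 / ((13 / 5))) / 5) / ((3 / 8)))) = 31047029 / 8160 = 3804.78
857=857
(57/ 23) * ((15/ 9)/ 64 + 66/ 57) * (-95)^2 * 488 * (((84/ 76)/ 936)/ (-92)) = -165.86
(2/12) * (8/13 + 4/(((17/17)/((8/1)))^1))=212/39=5.44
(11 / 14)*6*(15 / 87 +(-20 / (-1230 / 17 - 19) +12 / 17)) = 27722277 / 5359403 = 5.17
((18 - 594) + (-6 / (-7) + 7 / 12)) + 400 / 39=-616219 / 1092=-564.30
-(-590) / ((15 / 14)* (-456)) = -413 / 342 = -1.21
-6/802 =-3/401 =-0.01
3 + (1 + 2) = 6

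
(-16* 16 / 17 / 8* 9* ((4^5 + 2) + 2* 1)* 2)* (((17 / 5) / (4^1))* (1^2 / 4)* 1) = -37008 / 5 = -7401.60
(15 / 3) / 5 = 1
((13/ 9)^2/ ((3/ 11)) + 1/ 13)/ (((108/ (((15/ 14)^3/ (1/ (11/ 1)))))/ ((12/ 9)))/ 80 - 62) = -335637500/ 2689796889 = -0.12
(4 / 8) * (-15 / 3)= -5 / 2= -2.50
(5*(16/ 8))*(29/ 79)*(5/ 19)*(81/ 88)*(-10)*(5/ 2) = -1468125/ 66044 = -22.23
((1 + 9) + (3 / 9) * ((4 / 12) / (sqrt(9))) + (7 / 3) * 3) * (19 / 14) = 4370 / 189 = 23.12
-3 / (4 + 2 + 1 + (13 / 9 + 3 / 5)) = -135 / 407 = -0.33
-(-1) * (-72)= -72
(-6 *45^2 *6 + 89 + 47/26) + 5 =-1892909/26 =-72804.19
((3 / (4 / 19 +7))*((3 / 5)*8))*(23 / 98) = 15732 / 33565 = 0.47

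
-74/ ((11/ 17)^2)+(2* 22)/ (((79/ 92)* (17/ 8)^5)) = -2382789853814/ 13572413063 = -175.56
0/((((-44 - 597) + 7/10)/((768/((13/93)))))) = 0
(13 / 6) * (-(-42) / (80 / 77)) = 7007 / 80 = 87.59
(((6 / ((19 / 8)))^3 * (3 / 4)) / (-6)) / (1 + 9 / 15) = -8640 / 6859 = -1.26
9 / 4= 2.25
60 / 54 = 10 / 9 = 1.11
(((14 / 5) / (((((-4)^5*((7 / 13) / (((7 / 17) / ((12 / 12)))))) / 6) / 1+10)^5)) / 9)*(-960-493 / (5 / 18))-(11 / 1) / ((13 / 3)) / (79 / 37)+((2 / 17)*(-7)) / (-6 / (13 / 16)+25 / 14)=-4601644144107774064367670971 / 4416962042961138178216719400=-1.04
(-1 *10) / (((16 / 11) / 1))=-55 / 8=-6.88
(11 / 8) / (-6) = -11 / 48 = -0.23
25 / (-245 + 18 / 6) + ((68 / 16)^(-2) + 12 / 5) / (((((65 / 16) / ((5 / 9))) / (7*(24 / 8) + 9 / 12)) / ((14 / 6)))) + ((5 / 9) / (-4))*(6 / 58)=40158140111 / 2372996340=16.92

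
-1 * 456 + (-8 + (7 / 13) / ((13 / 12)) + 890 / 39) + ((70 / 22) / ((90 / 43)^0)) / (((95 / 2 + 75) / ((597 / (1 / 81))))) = 31830196 / 39039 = 815.34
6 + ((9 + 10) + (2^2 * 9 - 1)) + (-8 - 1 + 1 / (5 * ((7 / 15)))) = 51.43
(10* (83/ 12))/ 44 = 415/ 264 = 1.57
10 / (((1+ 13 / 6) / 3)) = 180 / 19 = 9.47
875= 875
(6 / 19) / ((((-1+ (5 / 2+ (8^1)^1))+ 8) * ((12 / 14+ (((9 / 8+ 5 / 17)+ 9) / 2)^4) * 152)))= 8210448384 / 50998775853248315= 0.00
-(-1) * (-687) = -687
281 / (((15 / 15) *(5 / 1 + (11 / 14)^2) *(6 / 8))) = 220304 / 3303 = 66.70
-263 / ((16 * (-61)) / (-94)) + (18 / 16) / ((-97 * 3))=-149900 / 5917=-25.33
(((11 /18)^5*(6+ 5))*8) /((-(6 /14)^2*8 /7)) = -607645423 /17006112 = -35.73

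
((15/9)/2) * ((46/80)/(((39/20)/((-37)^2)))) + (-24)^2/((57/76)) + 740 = 863179/468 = 1844.40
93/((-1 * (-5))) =93/5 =18.60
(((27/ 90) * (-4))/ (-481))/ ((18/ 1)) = 1/ 7215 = 0.00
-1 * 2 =-2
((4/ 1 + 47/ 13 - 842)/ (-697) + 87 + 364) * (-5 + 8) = 12292074/ 9061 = 1356.59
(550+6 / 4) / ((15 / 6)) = 1103 / 5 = 220.60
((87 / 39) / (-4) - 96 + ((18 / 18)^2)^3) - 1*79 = -9077 / 52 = -174.56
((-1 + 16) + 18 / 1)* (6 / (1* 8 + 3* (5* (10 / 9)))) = 297 / 37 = 8.03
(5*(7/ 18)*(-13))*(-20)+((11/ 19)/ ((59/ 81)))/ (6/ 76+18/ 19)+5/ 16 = 506.64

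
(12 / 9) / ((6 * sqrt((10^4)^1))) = 1 / 450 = 0.00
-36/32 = -9/8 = -1.12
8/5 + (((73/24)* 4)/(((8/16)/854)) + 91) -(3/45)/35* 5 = 730564/35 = 20873.26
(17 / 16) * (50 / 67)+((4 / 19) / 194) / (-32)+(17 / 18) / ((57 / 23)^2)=0.95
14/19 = 0.74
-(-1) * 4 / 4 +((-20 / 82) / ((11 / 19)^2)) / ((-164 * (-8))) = 3252611 / 3254416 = 1.00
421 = 421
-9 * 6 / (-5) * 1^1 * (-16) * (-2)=1728 / 5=345.60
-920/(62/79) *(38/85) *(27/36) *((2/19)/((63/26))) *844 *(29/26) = -177891568/11067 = -16074.06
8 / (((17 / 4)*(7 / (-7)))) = -32 / 17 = -1.88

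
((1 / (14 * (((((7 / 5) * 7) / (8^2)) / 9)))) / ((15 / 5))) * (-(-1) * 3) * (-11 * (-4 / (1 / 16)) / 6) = 168960 / 343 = 492.59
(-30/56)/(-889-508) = 15/39116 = 0.00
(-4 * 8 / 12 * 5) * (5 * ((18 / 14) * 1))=-600 / 7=-85.71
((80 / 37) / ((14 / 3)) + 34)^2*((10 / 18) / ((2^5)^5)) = 99591845 / 5064445919232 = 0.00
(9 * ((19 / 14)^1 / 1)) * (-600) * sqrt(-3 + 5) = -51300 * sqrt(2) / 7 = -10364.17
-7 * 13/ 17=-91/ 17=-5.35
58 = 58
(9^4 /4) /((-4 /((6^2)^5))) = -24794911296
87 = 87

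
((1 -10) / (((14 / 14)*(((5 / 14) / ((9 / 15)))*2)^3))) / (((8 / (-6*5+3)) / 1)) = 18.00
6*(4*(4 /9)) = 32 /3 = 10.67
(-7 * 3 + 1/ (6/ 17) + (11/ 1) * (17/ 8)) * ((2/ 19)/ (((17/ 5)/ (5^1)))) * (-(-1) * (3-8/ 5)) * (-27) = -39375/ 1292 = -30.48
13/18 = 0.72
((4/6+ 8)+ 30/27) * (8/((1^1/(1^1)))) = 704/9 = 78.22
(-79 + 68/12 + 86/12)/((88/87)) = -11513/176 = -65.41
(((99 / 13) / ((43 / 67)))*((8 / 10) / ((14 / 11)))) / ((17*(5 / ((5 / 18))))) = 0.02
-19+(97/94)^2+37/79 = -12192593/698044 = -17.47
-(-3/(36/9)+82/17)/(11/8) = -554/187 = -2.96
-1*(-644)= 644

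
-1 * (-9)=9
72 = 72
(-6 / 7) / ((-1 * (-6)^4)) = 0.00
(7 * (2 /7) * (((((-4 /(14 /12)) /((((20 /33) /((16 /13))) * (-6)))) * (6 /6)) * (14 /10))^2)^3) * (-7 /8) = -37917664877740032 /1178420166015625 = -32.18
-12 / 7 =-1.71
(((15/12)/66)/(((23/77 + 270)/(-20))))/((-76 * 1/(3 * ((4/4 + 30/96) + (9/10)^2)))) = 5943/50617216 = 0.00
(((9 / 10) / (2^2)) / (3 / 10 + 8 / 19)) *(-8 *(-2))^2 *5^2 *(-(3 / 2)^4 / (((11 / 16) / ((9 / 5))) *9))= -4432320 / 1507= -2941.15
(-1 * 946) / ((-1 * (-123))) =-946 / 123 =-7.69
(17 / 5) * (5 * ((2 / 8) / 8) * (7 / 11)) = 119 / 352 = 0.34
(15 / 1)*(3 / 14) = 45 / 14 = 3.21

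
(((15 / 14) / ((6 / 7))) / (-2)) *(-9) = 45 / 8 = 5.62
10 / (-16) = -0.62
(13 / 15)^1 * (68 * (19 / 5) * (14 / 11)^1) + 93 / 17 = 4074173 / 14025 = 290.49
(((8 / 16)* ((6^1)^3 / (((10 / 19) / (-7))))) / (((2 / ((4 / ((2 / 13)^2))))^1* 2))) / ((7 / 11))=-953667 / 10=-95366.70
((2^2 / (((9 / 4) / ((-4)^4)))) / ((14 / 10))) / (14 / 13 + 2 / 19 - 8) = -1264640 / 26523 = -47.68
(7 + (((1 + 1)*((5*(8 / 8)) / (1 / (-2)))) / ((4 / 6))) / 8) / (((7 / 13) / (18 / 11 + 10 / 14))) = 30589 / 2156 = 14.19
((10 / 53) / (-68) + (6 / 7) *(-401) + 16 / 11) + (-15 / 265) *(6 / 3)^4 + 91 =-34989343 / 138754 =-252.17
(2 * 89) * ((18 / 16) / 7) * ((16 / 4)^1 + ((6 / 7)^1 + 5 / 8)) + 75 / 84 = 247307 / 1568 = 157.72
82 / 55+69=3877 / 55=70.49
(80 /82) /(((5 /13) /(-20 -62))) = -208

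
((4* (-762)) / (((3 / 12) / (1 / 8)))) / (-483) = 508 / 161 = 3.16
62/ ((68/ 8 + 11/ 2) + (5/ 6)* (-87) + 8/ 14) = -868/ 811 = -1.07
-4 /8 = -1 /2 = -0.50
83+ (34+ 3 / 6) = 235 / 2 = 117.50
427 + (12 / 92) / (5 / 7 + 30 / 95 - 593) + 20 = 269814431 / 603612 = 447.00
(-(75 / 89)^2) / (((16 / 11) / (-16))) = 61875 / 7921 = 7.81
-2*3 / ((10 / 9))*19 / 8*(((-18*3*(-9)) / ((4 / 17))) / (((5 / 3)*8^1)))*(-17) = 108079353 / 3200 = 33774.80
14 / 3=4.67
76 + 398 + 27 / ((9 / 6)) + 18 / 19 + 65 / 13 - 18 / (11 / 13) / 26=103900 / 209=497.13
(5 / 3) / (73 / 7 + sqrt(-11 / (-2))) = 5110 / 30357 - 245 * sqrt(22) / 30357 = 0.13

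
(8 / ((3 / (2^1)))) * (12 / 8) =8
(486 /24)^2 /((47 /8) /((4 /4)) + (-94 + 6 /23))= -50301 /10778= -4.67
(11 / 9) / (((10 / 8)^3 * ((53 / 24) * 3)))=5632 / 59625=0.09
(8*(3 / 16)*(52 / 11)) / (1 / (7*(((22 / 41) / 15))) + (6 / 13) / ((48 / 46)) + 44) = 28392 / 193937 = 0.15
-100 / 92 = -25 / 23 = -1.09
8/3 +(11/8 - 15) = -263/24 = -10.96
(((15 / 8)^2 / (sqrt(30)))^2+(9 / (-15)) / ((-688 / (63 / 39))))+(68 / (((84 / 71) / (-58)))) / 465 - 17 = -212457178303 / 8943427584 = -23.76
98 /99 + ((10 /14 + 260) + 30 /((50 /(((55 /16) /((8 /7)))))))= 23374291 /88704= 263.51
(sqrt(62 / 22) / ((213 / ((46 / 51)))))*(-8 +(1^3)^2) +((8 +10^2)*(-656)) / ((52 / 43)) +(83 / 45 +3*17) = -34241806 / 585 -322*sqrt(341) / 119493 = -58533.05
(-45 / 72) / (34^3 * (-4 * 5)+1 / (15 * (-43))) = 3225 / 4056172808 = 0.00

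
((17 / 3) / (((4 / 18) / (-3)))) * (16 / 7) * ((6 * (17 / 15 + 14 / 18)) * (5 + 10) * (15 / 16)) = -197370 / 7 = -28195.71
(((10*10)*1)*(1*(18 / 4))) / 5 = 90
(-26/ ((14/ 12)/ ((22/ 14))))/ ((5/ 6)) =-10296/ 245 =-42.02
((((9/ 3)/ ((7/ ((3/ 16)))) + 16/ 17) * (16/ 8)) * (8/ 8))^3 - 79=-60803327607/ 862801408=-70.47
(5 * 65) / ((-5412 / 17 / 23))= -127075 / 5412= -23.48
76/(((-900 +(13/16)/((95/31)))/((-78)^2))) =-702823680/1367597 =-513.91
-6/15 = -2/5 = -0.40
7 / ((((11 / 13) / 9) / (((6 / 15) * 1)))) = 1638 / 55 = 29.78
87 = 87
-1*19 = -19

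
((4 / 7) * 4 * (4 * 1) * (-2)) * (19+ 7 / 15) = -37376 / 105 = -355.96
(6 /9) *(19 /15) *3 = 38 /15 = 2.53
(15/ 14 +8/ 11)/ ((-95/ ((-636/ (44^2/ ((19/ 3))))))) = 14681/ 372680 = 0.04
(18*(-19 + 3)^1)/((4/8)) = -576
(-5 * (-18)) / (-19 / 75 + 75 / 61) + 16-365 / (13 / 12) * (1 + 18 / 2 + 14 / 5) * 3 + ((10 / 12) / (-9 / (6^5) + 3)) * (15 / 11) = -12829.27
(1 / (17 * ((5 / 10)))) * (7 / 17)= 14 / 289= 0.05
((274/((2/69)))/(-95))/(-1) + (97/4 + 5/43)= 123.87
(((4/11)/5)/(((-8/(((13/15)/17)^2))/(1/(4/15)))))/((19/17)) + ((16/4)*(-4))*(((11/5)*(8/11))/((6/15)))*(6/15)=-54574249/2131800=-25.60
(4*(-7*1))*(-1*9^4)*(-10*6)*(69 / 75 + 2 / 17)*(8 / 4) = -1944365472 / 85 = -22874887.91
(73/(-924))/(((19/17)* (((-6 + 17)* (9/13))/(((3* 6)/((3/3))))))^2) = -3565393/10090311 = -0.35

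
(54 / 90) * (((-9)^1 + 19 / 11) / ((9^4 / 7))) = -112 / 24057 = -0.00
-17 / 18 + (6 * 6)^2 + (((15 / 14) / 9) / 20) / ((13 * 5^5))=26516262503 / 20475000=1295.06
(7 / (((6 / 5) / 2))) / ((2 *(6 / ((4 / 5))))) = 7 / 9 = 0.78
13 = 13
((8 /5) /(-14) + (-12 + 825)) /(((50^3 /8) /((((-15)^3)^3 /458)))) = -14000025825 /3206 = -4366820.28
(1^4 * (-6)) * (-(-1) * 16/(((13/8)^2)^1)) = -6144/169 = -36.36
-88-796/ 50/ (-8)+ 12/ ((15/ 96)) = -921/ 100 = -9.21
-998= -998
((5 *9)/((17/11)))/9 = 55/17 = 3.24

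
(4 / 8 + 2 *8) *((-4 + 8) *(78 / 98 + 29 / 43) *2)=408936 / 2107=194.08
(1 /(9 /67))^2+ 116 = 13885 /81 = 171.42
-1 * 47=-47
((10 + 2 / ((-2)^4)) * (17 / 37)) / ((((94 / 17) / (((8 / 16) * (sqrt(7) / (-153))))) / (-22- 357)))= 57987 * sqrt(7) / 55648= 2.76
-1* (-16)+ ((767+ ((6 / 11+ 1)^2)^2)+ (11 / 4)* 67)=56980113 / 58564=972.95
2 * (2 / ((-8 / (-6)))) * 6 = 18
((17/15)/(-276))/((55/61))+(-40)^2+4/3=364622563/227700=1601.33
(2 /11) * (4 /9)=8 /99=0.08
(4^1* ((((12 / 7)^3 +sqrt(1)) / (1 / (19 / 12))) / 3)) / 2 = 39349 / 6174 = 6.37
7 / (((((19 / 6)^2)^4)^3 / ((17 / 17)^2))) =33168669368251318272 / 4898762930960846817716295277921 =0.00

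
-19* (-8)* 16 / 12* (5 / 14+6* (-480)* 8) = -98056720 / 21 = -4669367.62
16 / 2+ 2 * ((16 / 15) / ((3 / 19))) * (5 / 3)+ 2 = 878 / 27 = 32.52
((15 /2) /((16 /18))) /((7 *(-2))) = -135 /224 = -0.60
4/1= 4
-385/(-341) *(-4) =-140/31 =-4.52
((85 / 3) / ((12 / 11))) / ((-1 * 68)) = -55 / 144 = -0.38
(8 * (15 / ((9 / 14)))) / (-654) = -280 / 981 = -0.29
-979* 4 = -3916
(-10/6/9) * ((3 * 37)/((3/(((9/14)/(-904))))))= 185/37968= 0.00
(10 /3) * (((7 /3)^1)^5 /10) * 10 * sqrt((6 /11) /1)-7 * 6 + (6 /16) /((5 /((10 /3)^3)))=-353 /9 + 168070 * sqrt(66) /8019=131.05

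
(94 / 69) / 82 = 47 / 2829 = 0.02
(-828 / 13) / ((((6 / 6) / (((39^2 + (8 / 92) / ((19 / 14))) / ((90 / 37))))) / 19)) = -9837634 / 13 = -756741.08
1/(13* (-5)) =-1/65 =-0.02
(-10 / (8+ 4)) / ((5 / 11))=-11 / 6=-1.83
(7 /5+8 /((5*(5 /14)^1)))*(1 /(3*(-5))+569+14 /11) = 4610116 /1375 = 3352.81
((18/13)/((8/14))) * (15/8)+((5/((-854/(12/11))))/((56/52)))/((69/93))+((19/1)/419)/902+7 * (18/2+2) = 220319765965755/2702138783344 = 81.54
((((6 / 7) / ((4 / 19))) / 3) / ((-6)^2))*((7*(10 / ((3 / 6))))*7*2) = 73.89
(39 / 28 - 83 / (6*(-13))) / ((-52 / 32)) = -5366 / 3549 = -1.51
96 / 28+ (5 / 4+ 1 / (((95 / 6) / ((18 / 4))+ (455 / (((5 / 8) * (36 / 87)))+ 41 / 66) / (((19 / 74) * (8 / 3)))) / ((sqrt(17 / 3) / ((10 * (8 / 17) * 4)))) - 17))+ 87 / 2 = 148628690531640 * sqrt(51) / 21603771055832793469+ 29143487179141340959685 / 604905589563318217132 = 48.18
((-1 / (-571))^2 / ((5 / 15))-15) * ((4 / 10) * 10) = -19562448 / 326041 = -60.00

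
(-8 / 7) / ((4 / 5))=-10 / 7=-1.43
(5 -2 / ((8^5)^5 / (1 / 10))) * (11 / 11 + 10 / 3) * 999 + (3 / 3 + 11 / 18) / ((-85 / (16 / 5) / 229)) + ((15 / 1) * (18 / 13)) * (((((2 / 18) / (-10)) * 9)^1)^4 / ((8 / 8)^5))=203176429962803046632574168032891 / 9392786934427724330041344000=21631.11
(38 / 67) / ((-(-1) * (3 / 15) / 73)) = 207.01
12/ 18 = 0.67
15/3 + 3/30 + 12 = 171/10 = 17.10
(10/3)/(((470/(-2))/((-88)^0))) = -2/141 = -0.01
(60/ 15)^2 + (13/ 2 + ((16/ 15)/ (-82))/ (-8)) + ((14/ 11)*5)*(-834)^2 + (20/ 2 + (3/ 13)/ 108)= 4671249287321/ 1055340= 4426297.96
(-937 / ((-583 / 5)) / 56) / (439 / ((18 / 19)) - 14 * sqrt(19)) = 0.00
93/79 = 1.18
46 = 46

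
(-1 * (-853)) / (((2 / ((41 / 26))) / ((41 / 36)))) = 1433893 / 1872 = 765.97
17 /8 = 2.12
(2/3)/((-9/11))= -22/27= -0.81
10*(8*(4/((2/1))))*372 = 59520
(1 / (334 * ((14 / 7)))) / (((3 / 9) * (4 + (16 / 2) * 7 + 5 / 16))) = 12 / 161155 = 0.00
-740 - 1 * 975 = -1715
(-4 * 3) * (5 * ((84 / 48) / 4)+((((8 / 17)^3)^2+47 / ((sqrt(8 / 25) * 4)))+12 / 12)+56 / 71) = -705 * sqrt(2) / 4 - 327981584271 / 6855069596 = -297.10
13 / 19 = 0.68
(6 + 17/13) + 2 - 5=56/13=4.31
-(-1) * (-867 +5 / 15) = -2600 / 3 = -866.67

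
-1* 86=-86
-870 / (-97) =870 / 97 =8.97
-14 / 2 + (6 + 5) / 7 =-38 / 7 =-5.43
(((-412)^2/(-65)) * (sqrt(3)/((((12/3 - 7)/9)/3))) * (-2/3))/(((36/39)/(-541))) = 15905683.07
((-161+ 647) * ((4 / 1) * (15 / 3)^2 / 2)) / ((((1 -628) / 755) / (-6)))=36693000 / 209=175564.59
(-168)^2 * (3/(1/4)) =338688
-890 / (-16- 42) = 445 / 29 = 15.34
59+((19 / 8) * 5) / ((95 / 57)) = 529 / 8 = 66.12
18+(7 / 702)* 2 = 6325 / 351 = 18.02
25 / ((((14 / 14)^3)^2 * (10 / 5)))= 25 / 2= 12.50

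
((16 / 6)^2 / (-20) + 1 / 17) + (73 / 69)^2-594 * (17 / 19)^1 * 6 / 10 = -489116144 / 1537803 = -318.06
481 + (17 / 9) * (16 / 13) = 56549 / 117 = 483.32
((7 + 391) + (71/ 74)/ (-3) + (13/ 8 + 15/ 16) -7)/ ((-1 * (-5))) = 698399/ 8880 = 78.65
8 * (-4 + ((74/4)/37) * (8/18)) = -272/9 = -30.22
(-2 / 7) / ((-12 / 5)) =5 / 42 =0.12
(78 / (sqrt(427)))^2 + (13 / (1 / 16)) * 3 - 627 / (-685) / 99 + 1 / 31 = 17362780048 / 27202035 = 638.29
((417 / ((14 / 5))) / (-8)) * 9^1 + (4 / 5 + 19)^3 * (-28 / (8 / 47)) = -1277081.03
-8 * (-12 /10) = 48 /5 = 9.60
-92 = -92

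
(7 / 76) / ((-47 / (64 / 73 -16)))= 1932 / 65189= 0.03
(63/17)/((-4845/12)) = -252/27455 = -0.01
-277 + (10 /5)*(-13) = -303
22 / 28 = 0.79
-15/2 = -7.50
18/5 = 3.60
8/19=0.42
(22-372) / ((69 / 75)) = -8750 / 23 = -380.43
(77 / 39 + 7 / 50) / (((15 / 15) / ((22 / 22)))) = 4123 / 1950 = 2.11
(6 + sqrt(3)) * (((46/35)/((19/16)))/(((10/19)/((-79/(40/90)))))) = -392472/175 - 65412 * sqrt(3)/175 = -2890.11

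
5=5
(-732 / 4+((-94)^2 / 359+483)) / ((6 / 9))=174804 / 359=486.92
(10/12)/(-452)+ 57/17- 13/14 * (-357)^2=-118342.15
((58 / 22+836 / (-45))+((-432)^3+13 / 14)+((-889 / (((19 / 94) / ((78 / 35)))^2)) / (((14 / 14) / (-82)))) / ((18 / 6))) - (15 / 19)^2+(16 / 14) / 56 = -6800624980393933 / 87560550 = -77667682.31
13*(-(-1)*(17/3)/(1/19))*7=29393/3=9797.67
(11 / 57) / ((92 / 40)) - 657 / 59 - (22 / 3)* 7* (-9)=34880401 / 77349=450.95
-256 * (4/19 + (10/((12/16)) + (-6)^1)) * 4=-440320/57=-7724.91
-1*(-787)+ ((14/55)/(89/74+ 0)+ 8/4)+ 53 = 4122626/4895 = 842.21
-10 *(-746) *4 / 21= 29840 / 21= 1420.95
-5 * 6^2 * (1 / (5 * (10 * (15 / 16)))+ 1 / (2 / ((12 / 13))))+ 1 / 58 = -86.90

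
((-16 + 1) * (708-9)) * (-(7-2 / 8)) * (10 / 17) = 1415475 / 34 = 41631.62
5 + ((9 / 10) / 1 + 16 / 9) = 691 / 90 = 7.68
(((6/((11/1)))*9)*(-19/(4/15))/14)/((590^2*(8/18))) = -13851/85771840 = -0.00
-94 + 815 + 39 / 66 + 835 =34245 / 22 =1556.59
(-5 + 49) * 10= 440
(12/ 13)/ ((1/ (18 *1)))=216/ 13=16.62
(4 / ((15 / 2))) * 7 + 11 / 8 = 613 / 120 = 5.11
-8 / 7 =-1.14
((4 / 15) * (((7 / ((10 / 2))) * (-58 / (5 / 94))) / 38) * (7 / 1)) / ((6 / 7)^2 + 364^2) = -6545126 / 11564480625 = -0.00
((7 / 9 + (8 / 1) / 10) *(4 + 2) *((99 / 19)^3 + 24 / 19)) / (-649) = -2.08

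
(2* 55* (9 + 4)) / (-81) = -1430 / 81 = -17.65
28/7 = 4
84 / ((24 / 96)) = 336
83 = 83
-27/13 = -2.08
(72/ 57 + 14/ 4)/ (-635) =-181/ 24130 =-0.01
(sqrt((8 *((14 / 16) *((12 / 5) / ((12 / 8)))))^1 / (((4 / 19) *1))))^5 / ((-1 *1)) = -70756 *sqrt(1330) / 125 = -20643.30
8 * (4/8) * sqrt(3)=4 * sqrt(3)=6.93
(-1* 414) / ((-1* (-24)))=-69 / 4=-17.25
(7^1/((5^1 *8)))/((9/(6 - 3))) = 7/120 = 0.06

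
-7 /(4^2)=-7 /16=-0.44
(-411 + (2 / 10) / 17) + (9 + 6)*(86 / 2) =19891 / 85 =234.01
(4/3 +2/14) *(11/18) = 341/378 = 0.90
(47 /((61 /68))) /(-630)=-0.08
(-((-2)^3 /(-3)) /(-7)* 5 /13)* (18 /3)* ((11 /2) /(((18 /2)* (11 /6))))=80 /273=0.29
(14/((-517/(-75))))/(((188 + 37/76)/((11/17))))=1064/152609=0.01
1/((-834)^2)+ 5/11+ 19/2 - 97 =-665994859/7651116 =-87.05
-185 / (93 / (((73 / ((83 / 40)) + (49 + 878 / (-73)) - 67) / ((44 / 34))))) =-16366580 / 2066119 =-7.92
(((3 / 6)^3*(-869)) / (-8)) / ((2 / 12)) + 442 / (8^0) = 16751 / 32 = 523.47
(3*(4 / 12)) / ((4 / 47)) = 47 / 4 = 11.75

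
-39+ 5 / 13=-502 / 13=-38.62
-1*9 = -9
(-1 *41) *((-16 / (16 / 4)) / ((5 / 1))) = 164 / 5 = 32.80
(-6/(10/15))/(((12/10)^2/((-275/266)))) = 6875/1064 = 6.46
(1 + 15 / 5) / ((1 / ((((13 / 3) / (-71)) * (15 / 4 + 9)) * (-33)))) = 7293 / 71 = 102.72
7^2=49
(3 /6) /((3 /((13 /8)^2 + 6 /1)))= 553 /384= 1.44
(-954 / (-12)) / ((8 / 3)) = 477 / 16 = 29.81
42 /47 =0.89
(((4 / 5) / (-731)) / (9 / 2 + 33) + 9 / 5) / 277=0.01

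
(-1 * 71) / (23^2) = -71 / 529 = -0.13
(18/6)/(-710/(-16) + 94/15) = 360/6077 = 0.06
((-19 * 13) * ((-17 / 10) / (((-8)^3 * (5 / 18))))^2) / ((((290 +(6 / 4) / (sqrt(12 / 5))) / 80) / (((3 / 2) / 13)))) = -38695077 / 34446976000 +1334313 * sqrt(15) / 1377879040000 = -0.00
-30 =-30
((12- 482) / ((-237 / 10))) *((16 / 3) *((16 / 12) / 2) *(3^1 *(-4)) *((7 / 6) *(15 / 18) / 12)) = -1316000 / 19197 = -68.55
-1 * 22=-22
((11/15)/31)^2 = 121/216225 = 0.00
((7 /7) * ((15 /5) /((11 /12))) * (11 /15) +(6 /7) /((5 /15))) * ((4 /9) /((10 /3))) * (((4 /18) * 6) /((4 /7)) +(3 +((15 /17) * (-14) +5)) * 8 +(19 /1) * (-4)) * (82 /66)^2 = -98082988 /883575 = -111.01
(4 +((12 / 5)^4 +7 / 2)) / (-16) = -50847 / 20000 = -2.54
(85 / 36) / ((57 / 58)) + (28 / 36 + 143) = 149981 / 1026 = 146.18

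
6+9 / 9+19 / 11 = 8.73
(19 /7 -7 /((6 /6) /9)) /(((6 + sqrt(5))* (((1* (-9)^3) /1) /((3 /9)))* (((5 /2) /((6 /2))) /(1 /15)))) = 0.00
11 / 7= 1.57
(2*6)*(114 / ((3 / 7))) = 3192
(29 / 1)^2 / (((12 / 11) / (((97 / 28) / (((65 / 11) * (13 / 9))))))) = 29612451 / 94640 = 312.90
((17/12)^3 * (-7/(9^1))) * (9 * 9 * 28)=-240737/48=-5015.35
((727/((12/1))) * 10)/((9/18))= 3635/3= 1211.67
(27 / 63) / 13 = 3 / 91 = 0.03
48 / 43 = 1.12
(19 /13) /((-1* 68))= -19 /884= -0.02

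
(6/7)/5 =6/35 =0.17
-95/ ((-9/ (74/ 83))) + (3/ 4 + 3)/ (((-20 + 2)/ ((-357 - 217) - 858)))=229885/ 747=307.74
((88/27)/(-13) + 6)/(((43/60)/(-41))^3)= -1112660624000/1033591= -1076499.92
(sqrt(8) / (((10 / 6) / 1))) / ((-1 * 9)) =-2 * sqrt(2) / 15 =-0.19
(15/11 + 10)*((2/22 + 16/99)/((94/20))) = 31250/51183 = 0.61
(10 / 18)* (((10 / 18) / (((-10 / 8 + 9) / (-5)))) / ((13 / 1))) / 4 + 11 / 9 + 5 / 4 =322303 / 130572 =2.47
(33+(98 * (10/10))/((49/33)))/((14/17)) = 1683/14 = 120.21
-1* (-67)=67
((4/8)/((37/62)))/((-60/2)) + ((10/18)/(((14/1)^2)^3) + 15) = 187700039101/12536677440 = 14.97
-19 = -19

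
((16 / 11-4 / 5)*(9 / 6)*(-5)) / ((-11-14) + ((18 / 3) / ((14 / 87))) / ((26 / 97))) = -9828 / 228437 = -0.04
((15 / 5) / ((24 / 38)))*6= 57 / 2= 28.50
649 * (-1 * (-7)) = 4543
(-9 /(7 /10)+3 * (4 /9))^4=17635.36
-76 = -76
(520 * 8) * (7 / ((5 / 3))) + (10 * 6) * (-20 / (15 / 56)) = 12992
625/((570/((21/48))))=875/1824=0.48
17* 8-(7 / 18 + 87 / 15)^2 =791351 / 8100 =97.70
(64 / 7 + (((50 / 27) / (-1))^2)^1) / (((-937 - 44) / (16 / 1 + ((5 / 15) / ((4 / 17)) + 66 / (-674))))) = -1123323443 / 5061109473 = -0.22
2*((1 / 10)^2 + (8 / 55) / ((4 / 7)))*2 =291 / 275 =1.06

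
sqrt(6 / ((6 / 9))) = 3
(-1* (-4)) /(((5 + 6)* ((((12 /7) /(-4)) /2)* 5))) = -56 /165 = -0.34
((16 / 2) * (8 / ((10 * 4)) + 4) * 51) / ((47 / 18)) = 154224 / 235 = 656.27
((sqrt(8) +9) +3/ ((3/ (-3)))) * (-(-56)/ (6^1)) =56 * sqrt(2)/ 3 +56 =82.40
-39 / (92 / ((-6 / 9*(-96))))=-624 / 23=-27.13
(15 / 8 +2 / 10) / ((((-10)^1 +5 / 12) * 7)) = -249 / 8050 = -0.03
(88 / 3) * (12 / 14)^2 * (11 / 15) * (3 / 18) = 1936 / 735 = 2.63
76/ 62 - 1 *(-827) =25675/ 31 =828.23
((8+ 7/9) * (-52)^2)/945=213616/8505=25.12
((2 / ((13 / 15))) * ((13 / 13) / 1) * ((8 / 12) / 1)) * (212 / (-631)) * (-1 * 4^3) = 271360 / 8203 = 33.08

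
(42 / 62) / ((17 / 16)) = 336 / 527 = 0.64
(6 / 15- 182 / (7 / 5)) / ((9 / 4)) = -57.60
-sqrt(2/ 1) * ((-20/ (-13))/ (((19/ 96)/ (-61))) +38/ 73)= 8540374 * sqrt(2)/ 18031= 669.84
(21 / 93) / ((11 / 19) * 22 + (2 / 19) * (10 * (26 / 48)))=798 / 47027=0.02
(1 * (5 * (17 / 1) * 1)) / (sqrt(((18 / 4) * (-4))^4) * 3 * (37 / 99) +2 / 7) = 6545 / 27994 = 0.23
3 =3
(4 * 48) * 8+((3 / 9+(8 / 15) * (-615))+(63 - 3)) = 3805 / 3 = 1268.33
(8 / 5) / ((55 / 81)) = 648 / 275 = 2.36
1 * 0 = 0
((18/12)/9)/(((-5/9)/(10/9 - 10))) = 8/3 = 2.67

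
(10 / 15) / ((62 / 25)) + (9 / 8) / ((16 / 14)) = 7459 / 5952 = 1.25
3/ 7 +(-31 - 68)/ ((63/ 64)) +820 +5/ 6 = 30269/ 42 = 720.69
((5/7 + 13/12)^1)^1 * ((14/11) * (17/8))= 2567/528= 4.86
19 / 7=2.71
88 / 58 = 44 / 29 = 1.52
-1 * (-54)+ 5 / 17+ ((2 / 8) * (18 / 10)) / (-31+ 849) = 15100433 / 278120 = 54.29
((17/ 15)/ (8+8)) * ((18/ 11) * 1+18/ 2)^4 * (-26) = -13804302447/ 585640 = -23571.31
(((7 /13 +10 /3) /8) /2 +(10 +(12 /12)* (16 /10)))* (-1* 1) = -36947 /3120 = -11.84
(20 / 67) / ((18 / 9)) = 10 / 67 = 0.15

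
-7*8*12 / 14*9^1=-432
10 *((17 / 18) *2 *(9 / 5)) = 34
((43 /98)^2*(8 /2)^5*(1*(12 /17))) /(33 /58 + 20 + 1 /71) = 23390767104 /3459689737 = 6.76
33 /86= 0.38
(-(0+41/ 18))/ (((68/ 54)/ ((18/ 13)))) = -1107/ 442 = -2.50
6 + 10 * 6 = 66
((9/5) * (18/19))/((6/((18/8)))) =243/380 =0.64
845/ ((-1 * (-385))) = 169/ 77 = 2.19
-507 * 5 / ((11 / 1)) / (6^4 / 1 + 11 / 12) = -0.18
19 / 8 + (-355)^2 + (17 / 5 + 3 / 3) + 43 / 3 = 126046.11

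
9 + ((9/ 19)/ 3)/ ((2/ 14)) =192/ 19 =10.11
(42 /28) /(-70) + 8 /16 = 67 /140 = 0.48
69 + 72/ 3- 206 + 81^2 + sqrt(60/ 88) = sqrt(330)/ 22 + 6448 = 6448.83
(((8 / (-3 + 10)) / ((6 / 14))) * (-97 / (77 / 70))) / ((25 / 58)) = -90016 / 165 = -545.55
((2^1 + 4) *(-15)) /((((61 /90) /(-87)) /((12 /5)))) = 1691280 /61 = 27725.90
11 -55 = -44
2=2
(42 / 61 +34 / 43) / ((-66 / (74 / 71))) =-143560 / 6145689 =-0.02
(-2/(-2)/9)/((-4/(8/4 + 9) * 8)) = -11/288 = -0.04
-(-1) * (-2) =-2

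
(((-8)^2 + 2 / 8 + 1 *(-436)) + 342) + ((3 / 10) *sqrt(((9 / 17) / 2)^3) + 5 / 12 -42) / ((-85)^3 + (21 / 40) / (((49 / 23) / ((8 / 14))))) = -107428617107 / 3611054172 -3969 *sqrt(34) / 347864885236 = -29.75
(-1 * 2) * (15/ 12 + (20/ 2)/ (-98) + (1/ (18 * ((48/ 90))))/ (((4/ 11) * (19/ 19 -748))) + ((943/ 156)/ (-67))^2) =-6161766502301/ 2665779506208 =-2.31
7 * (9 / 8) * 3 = 189 / 8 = 23.62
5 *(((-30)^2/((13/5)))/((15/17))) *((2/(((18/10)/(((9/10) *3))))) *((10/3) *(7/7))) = 255000/13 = 19615.38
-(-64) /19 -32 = -544 /19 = -28.63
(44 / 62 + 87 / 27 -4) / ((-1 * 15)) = 19 / 4185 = 0.00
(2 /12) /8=1 /48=0.02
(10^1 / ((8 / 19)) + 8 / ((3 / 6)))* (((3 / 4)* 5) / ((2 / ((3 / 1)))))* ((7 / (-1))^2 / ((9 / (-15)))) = -584325 / 32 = -18260.16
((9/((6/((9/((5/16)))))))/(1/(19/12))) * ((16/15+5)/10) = 5187/125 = 41.50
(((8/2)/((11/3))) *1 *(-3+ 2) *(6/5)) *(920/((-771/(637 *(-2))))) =-5625984/2827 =-1990.09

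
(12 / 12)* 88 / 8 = 11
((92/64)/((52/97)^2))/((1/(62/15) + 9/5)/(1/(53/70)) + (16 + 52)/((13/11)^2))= 0.10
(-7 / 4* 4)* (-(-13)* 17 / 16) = -1547 / 16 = -96.69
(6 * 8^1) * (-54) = -2592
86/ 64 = 43/ 32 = 1.34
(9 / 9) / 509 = 1 / 509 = 0.00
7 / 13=0.54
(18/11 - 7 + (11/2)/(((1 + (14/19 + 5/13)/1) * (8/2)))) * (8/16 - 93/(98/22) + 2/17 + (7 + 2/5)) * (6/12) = 3327561749/109746560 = 30.32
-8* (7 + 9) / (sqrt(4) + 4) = -21.33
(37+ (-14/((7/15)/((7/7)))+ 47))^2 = 2916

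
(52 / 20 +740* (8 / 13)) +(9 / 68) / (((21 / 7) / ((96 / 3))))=459.40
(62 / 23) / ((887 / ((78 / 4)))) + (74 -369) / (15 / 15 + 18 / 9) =-6014668 / 61203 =-98.27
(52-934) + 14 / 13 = -11452 / 13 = -880.92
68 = 68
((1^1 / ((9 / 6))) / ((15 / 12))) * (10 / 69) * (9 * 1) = 0.70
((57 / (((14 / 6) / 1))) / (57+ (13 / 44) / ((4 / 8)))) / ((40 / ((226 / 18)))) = 23617 / 177380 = 0.13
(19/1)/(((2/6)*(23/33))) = 1881/23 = 81.78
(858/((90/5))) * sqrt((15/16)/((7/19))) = 143 * sqrt(1995)/84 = 76.04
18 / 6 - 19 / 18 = 35 / 18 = 1.94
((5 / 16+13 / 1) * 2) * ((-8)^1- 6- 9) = -4899 / 8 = -612.38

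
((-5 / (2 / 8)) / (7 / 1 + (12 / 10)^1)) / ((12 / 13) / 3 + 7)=-260 / 779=-0.33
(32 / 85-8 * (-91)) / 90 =30956 / 3825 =8.09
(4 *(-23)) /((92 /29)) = -29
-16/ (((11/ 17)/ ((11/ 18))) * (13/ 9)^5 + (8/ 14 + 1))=-12492144/ 6425009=-1.94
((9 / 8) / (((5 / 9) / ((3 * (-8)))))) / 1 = -243 / 5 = -48.60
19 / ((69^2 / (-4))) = -76 / 4761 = -0.02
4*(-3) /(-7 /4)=6.86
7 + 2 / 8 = 29 / 4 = 7.25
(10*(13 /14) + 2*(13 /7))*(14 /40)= 91 /20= 4.55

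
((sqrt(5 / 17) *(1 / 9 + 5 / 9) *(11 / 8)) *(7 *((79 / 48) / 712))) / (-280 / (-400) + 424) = 30415 *sqrt(85) / 14804838144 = 0.00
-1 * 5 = -5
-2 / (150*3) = -1 / 225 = -0.00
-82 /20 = -4.10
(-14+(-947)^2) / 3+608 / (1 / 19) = 310483.67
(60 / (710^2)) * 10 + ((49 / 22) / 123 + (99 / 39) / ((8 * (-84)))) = 0.02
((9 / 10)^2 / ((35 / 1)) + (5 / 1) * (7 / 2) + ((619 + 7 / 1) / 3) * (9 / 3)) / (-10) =-2252331 / 35000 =-64.35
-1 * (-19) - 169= -150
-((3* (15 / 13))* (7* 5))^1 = -1575 / 13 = -121.15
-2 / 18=-1 / 9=-0.11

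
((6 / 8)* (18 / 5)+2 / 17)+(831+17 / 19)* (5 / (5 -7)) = -6708449 / 3230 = -2076.92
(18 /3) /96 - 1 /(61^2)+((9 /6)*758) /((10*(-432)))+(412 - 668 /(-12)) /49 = 2453106599 /262553760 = 9.34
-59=-59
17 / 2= 8.50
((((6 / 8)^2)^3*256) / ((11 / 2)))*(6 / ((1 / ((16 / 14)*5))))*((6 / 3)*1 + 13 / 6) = 91125 / 77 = 1183.44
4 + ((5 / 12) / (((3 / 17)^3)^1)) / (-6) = -16789 / 1944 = -8.64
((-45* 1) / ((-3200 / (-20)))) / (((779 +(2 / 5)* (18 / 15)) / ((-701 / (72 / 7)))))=122675 / 4988672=0.02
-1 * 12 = -12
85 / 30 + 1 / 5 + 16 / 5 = 6.23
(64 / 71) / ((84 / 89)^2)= 31684 / 31311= 1.01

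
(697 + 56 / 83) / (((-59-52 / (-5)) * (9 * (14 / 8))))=-1158140 / 1270647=-0.91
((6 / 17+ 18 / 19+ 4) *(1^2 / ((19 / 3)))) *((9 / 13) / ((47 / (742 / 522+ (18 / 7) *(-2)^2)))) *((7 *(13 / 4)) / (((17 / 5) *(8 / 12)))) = 205976070 / 142200427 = 1.45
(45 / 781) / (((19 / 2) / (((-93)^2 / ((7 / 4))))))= 3113640 / 103873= 29.98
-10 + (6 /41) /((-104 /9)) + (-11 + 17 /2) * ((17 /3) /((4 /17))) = -898267 /12792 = -70.22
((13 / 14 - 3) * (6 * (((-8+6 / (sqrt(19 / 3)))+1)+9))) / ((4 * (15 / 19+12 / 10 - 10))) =8265 / 10654+1305 * sqrt(57) / 10654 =1.70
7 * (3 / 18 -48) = -2009 / 6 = -334.83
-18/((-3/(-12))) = -72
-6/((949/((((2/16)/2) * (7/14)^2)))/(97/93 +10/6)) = -63/235352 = -0.00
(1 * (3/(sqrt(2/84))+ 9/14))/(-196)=-3 * sqrt(42)/196 - 9/2744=-0.10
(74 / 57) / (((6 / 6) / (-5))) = -370 / 57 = -6.49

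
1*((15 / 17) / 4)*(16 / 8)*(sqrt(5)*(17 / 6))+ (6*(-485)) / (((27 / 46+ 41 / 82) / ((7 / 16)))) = -46851 / 40+ 5*sqrt(5) / 4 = -1168.48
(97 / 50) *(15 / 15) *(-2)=-97 / 25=-3.88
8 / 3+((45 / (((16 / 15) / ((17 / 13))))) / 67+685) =688.49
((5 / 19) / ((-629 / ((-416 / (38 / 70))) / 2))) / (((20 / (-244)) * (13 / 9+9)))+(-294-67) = -3860673163 / 10672243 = -361.75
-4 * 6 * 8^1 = -192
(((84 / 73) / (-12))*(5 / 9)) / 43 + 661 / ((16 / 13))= 242760283 / 452016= 537.06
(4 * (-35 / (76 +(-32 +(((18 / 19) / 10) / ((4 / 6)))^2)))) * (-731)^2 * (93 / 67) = -251161425942000 / 106471643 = -2358951.35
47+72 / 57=917 / 19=48.26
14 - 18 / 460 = 3211 / 230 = 13.96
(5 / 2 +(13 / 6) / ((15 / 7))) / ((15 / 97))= 15326 / 675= 22.71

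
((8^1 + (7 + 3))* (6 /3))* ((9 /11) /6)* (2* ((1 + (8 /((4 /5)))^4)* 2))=2160216 /11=196383.27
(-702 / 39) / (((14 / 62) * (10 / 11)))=-3069 / 35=-87.69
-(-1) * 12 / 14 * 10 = 60 / 7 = 8.57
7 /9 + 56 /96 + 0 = 49 /36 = 1.36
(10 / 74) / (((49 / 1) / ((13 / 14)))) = 65 / 25382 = 0.00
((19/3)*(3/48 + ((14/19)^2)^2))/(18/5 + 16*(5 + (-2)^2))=3724885/242973216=0.02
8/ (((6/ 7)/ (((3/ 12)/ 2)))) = 7/ 6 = 1.17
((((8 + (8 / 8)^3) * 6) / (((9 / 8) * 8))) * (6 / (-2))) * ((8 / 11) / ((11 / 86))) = -12384 / 121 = -102.35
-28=-28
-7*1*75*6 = -3150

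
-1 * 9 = -9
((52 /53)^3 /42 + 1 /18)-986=-18494419009 /18758502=-985.92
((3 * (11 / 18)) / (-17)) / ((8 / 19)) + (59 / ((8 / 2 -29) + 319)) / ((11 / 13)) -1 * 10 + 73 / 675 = -980777891 / 98960400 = -9.91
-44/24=-1.83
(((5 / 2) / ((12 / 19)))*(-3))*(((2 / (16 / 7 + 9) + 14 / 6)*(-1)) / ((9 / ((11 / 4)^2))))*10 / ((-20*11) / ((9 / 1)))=-621775 / 60672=-10.25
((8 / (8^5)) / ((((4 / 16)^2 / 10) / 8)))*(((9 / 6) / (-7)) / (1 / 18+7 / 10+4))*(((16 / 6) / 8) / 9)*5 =-125 / 47936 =-0.00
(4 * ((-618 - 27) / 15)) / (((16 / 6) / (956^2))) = -58948872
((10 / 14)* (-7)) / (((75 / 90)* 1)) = -6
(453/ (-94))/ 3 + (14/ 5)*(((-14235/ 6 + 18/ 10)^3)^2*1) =58405735340976360193765433121/ 117500000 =497070088008309448457.58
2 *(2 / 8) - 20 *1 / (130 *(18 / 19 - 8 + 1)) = 1571 / 2990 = 0.53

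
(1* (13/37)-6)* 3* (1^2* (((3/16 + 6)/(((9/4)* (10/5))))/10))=-6897/2960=-2.33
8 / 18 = 4 / 9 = 0.44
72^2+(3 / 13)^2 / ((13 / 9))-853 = 9515288 / 2197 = 4331.04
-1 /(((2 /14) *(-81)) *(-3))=-7 /243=-0.03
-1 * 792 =-792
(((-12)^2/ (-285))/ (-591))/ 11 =0.00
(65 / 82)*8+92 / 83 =25352 / 3403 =7.45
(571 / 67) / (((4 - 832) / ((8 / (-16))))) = 571 / 110952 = 0.01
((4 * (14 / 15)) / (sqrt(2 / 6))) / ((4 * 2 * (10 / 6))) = 7 * sqrt(3) / 25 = 0.48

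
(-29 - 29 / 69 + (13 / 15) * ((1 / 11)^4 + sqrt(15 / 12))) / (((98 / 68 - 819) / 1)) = 5052598934 / 140406677565 - 221 * sqrt(5) / 416955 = 0.03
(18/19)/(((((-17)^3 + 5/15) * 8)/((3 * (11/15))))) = -297/5600440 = -0.00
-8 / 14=-4 / 7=-0.57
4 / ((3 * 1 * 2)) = 2 / 3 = 0.67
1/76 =0.01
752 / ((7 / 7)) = 752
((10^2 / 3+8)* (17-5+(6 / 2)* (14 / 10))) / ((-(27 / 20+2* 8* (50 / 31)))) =-415152 / 16837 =-24.66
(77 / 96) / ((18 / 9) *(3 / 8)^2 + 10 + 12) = 77 / 2139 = 0.04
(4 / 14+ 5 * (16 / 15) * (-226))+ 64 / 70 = -18062 / 15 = -1204.13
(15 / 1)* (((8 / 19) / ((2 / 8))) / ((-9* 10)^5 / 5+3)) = -160 / 7479539981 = -0.00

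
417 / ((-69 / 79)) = -10981 / 23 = -477.43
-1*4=-4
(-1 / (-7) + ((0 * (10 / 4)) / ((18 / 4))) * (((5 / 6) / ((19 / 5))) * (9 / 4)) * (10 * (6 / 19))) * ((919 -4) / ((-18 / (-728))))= 15860 / 3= 5286.67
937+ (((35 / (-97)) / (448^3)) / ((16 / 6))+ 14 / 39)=937.36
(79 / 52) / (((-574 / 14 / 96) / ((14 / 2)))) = -24.90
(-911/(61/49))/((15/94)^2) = -394430204/13725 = -28738.08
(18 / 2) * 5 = 45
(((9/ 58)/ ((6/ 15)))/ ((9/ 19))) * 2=95/ 58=1.64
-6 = -6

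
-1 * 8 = -8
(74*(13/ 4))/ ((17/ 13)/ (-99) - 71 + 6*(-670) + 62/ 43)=-26619021/ 452641936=-0.06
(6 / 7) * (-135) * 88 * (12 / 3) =-285120 / 7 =-40731.43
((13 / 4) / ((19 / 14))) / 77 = 0.03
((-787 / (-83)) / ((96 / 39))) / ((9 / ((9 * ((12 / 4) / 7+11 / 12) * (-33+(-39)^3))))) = -2859042719 / 9296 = -307556.23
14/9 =1.56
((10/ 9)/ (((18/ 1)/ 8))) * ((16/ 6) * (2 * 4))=2560/ 243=10.53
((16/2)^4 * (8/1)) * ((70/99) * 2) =46338.59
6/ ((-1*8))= -3/ 4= -0.75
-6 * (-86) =516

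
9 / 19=0.47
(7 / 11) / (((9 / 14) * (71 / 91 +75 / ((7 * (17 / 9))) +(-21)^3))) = -21658 / 202480245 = -0.00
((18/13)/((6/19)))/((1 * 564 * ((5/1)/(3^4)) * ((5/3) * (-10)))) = -4617/611000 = -0.01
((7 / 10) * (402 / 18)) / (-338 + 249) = -469 / 2670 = -0.18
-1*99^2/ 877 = -11.18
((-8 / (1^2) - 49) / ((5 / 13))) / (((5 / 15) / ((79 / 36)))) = -975.65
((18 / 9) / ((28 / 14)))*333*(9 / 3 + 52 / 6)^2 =45325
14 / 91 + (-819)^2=670761.15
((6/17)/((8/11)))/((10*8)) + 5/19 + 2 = 234547/103360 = 2.27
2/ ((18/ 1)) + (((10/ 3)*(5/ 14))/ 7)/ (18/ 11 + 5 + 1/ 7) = 0.14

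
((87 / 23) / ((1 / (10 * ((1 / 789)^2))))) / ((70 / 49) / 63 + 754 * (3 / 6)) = 42630 / 264512008829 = 0.00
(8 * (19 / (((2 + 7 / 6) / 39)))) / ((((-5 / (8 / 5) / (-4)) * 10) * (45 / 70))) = 46592 / 125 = 372.74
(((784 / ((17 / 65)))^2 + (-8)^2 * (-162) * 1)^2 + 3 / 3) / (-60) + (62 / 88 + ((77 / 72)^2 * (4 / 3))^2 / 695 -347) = -12959661697948139538347291269 / 9652186122036480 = -1342665955058.67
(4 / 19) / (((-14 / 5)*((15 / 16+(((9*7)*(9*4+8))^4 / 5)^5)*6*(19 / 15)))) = -1250000 / 29012806624636678036909583585598450695129553800753503025658153239781012357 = -0.00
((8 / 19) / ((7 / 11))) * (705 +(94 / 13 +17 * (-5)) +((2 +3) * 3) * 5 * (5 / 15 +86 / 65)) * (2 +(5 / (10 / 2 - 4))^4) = 28369176 / 91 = 311749.19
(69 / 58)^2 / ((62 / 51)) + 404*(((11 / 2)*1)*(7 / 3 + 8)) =22961.83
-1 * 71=-71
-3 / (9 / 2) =-2 / 3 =-0.67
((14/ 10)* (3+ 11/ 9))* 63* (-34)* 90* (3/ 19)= -179928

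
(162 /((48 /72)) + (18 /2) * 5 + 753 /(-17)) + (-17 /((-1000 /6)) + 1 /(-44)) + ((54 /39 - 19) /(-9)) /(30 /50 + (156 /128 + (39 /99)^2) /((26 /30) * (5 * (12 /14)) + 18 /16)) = 390001296401802 /1585374522875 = 246.00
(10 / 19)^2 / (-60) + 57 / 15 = 20552 / 5415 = 3.80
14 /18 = 7 /9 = 0.78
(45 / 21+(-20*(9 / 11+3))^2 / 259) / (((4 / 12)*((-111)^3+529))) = -2318265 / 42843609578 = -0.00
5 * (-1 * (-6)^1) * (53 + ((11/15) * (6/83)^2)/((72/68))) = 10954258/6889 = 1590.11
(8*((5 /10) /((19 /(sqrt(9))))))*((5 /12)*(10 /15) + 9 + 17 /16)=1489 /228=6.53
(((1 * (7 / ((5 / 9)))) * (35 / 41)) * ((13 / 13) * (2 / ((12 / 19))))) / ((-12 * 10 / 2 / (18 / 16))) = -0.64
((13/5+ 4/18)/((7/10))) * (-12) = -1016/21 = -48.38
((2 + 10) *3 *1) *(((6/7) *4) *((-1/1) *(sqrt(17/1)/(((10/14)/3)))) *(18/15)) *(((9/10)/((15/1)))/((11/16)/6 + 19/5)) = -2239488 *sqrt(17)/234875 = -39.31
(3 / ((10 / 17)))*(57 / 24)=969 / 80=12.11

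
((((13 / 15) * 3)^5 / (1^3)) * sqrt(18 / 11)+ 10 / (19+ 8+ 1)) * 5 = 25 / 14+ 1113879 * sqrt(22) / 6875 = 761.72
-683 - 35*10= -1033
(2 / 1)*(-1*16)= -32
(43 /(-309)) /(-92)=43 /28428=0.00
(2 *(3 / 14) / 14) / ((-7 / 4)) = -0.02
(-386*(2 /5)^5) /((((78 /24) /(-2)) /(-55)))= -1086976 /8125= -133.78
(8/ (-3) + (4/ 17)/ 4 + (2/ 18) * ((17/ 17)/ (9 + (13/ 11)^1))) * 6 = -44501/ 2856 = -15.58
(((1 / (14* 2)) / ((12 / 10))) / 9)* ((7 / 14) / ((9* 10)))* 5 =5 / 54432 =0.00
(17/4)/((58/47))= 799/232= 3.44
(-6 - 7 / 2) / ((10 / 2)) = -19 / 10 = -1.90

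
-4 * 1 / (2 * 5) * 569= -1138 / 5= -227.60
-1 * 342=-342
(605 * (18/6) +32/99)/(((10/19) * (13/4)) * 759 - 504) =6829246/2988117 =2.29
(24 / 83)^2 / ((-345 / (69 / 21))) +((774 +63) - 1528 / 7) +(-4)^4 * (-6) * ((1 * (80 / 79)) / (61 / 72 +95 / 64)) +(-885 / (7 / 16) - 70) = -54776770733459 / 25581578155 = -2141.26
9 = 9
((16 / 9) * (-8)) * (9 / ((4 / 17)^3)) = -9826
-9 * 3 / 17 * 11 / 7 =-297 / 119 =-2.50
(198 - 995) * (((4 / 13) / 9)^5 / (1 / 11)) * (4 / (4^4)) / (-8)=17534 / 21924480357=0.00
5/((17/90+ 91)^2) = 40500/67354849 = 0.00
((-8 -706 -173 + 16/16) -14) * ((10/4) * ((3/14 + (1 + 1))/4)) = -34875/28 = -1245.54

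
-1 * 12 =-12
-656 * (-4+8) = -2624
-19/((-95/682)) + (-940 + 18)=-3928/5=-785.60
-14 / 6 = -7 / 3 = -2.33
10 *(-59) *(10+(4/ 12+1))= -20060/ 3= -6686.67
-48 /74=-24 /37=-0.65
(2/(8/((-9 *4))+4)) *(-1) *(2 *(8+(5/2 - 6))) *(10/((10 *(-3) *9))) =3/17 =0.18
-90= -90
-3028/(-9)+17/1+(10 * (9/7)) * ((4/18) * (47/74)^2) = 30582928/86247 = 354.60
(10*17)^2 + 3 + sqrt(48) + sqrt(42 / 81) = sqrt(42) / 9 + 4*sqrt(3) + 28903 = 28910.65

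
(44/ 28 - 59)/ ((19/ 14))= -804/ 19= -42.32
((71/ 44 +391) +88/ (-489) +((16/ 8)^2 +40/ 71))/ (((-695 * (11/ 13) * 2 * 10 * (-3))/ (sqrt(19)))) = 7884070961 * sqrt(19)/ 700726633200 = 0.05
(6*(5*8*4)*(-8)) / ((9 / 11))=-28160 / 3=-9386.67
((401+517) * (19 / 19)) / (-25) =-918 / 25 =-36.72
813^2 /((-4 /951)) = -157145379.75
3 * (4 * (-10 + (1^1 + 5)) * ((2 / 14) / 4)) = -12 / 7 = -1.71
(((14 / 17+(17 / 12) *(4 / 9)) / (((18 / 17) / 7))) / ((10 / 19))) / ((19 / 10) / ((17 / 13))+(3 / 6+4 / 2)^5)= 1723528 / 9358173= 0.18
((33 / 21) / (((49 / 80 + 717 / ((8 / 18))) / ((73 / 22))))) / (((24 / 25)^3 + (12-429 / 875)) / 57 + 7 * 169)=216718750 / 79365682940851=0.00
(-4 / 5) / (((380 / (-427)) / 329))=140483 / 475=295.75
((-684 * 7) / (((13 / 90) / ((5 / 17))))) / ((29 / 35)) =-75411000 / 6409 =-11766.42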